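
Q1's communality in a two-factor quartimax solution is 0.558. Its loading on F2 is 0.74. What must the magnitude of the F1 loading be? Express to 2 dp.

0.10

Under orthogonal rotation h² = Σλ², so λ_F1² = h² − (0.5476) = 0.558 − 0.5476 = 0.0104.
|λ| = √0.0104 = 0.1020.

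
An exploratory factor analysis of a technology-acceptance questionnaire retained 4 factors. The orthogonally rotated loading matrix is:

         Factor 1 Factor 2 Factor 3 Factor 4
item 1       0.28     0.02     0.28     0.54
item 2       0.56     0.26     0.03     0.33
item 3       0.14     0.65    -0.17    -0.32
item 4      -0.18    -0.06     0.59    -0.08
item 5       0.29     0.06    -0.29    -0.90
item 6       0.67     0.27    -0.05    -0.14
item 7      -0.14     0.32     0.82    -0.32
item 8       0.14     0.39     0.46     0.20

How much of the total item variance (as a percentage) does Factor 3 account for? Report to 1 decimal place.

17.8%

SS loadings for Factor 3 = 0.28² + 0.03² + (-0.17)² + 0.59² + (-0.29)² + (-0.05)² + 0.82² + 0.46² = 1.4269
With 8 standardized items, total variance = 8. Proportion = 1.4269/8 = 0.1784 → 17.84%.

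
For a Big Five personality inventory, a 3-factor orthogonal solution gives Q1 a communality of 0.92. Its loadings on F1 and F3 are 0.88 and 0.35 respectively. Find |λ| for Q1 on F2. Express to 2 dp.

Under orthogonal rotation h² = Σλ², so λ_F2² = h² − (0.8969) = 0.92 − 0.8969 = 0.0231.
|λ| = √0.0231 = 0.1520.

0.15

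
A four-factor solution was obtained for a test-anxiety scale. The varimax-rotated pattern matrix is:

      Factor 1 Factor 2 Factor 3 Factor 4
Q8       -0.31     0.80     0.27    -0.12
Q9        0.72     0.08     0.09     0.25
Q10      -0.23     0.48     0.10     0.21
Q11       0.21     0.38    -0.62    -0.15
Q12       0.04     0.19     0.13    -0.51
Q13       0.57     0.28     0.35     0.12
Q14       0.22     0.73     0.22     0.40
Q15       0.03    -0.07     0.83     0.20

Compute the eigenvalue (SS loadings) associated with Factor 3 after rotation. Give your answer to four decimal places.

SS loadings for Factor 3 = 0.27² + 0.09² + 0.10² + (-0.62)² + 0.13² + 0.35² + 0.22² + 0.83² = 0.0729 + 0.0081 + 0.0100 + 0.3844 + 0.0169 + 0.1225 + 0.0484 + 0.6889 = 1.3521

1.3521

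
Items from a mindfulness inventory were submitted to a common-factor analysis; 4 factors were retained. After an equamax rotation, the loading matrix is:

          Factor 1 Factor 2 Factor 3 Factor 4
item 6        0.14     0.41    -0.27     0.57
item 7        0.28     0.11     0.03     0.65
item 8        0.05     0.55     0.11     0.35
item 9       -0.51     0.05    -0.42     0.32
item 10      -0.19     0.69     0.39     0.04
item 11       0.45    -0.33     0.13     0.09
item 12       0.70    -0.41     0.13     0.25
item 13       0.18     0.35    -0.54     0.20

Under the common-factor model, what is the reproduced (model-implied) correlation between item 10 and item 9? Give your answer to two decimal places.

r̂ = Σ λ_i·λ_j across factors = (-0.19)(-0.51) + (0.69)(0.05) + (0.39)(-0.42) + (0.04)(0.32)
  = +0.0969 +0.0345 -0.1638 +0.0128 = -0.0196

-0.02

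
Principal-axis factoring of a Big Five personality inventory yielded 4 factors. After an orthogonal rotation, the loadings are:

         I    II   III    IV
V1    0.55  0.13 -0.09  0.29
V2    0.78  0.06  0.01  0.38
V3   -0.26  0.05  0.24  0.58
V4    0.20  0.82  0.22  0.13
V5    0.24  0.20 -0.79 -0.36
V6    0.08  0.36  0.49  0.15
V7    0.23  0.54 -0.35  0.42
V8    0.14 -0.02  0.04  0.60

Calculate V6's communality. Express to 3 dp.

h² = 0.08² + 0.36² + 0.49² + 0.15² = 0.0064 + 0.1296 + 0.2401 + 0.0225 = 0.3986

0.399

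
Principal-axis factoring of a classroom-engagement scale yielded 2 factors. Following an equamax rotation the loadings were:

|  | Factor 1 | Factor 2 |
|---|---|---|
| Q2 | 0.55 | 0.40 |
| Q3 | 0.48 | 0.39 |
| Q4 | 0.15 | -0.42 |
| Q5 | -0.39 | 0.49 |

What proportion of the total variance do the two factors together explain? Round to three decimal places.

SS loadings by factor: 0.7075, 0.7286; total = 1.4361.
Total variance with 4 standardized items is 4, so the solution explains 1.4361/4 = 0.3590.

0.359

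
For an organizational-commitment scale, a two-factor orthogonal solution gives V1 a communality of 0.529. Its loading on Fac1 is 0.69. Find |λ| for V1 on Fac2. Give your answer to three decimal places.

0.230

Under orthogonal rotation h² = Σλ², so λ_Fac2² = h² − (0.4761) = 0.529 − 0.4761 = 0.0529.
|λ| = √0.0529 = 0.2300.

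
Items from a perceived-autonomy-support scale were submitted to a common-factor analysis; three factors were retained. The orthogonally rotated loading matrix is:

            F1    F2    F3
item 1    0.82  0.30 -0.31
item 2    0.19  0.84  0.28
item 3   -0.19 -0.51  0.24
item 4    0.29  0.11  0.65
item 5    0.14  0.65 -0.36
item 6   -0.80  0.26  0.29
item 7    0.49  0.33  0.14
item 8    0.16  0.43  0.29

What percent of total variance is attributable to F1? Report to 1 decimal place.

21.9%

SS loadings for F1 = 0.82² + 0.19² + (-0.19)² + 0.29² + 0.14² + (-0.80)² + 0.49² + 0.16² = 1.7540
With 8 standardized items, total variance = 8. Proportion = 1.7540/8 = 0.2193 → 21.93%.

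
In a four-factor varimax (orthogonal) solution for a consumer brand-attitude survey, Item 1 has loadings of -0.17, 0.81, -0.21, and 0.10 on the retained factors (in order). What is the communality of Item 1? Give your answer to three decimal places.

0.739

h² = (-0.17)² + 0.81² + (-0.21)² + 0.10² = 0.0289 + 0.6561 + 0.0441 + 0.0100 = 0.7391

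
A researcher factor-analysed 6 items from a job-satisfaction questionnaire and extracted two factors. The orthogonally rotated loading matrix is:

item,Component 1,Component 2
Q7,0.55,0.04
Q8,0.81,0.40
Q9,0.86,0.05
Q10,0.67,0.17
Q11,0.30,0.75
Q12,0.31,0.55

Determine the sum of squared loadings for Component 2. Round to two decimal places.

SS loadings for Component 2 = 0.04² + 0.40² + 0.05² + 0.17² + 0.75² + 0.55² = 0.0016 + 0.1600 + 0.0025 + 0.0289 + 0.5625 + 0.3025 = 1.0580

1.06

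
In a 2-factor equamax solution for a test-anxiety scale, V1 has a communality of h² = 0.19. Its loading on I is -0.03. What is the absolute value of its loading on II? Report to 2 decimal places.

Under orthogonal rotation h² = Σλ², so λ_II² = h² − (0.0009) = 0.19 − 0.0009 = 0.1891.
|λ| = √0.1891 = 0.4349.

0.43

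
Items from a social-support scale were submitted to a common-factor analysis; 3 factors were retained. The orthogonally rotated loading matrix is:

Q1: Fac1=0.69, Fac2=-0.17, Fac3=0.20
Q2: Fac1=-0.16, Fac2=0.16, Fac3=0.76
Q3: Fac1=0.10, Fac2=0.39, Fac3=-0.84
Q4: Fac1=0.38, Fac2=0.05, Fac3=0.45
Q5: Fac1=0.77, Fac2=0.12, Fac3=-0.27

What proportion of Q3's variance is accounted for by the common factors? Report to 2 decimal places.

h² = 0.10² + 0.39² + (-0.84)² = 0.0100 + 0.1521 + 0.7056 = 0.8677

0.87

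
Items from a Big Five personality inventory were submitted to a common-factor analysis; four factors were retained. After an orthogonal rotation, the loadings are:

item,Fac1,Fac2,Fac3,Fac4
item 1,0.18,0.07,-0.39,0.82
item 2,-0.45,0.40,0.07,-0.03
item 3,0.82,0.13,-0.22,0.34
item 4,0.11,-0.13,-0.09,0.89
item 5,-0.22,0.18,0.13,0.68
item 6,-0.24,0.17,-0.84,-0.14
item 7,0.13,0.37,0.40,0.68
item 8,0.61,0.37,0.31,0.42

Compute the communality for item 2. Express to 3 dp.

h² = (-0.45)² + 0.40² + 0.07² + (-0.03)² = 0.2025 + 0.1600 + 0.0049 + 0.0009 = 0.3683

0.368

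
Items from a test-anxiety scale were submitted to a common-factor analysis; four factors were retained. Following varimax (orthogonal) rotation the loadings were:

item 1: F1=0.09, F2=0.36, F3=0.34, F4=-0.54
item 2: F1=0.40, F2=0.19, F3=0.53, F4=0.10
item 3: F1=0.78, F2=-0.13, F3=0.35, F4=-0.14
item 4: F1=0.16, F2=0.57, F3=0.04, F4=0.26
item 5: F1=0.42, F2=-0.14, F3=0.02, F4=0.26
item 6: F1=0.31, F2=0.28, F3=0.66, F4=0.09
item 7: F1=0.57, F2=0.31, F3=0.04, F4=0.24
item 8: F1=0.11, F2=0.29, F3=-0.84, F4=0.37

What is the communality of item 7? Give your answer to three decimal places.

h² = 0.57² + 0.31² + 0.04² + 0.24² = 0.3249 + 0.0961 + 0.0016 + 0.0576 = 0.4802

0.480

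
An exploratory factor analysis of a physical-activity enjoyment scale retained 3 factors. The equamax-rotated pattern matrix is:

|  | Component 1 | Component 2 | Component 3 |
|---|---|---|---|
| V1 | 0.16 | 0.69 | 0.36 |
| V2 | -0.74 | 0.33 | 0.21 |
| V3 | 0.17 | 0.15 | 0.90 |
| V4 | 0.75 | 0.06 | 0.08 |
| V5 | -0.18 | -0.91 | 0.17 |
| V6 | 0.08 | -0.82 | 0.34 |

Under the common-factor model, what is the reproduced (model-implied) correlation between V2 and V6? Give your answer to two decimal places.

-0.26

r̂ = Σ λ_i·λ_j across factors = (-0.74)(0.08) + (0.33)(-0.82) + (0.21)(0.34)
  = -0.0592 -0.2706 +0.0714 = -0.2584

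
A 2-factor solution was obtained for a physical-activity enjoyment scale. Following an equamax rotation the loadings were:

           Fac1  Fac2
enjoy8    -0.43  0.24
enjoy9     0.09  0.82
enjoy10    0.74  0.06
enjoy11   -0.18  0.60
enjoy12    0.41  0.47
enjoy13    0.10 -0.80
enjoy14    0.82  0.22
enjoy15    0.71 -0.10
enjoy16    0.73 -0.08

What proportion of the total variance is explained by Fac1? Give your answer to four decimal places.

SS loadings for Fac1 = (-0.43)² + 0.09² + 0.74² + (-0.18)² + 0.41² + 0.10² + 0.82² + 0.71² + 0.73² = 2.6605
Proportion of variance = 2.6605 / 9 = 0.2956.

0.2956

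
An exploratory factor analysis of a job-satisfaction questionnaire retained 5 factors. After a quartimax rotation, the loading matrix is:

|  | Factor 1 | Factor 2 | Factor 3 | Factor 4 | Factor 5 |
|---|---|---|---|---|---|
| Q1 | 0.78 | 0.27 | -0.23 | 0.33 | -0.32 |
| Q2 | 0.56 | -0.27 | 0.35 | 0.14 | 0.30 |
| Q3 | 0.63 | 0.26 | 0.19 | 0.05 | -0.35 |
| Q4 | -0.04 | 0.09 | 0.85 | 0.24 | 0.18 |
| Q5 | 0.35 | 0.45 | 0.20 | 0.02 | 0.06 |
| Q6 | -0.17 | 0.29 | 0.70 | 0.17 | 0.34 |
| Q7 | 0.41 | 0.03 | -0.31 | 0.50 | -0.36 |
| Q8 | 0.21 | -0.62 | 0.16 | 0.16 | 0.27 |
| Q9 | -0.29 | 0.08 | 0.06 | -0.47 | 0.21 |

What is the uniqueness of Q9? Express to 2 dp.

0.64

h² = (-0.29)² + 0.08² + 0.06² + (-0.47)² + 0.21² = 0.0841 + 0.0064 + 0.0036 + 0.2209 + 0.0441 = 0.3591
Uniqueness u² = 1 − h² = 1 − 0.3591 = 0.6409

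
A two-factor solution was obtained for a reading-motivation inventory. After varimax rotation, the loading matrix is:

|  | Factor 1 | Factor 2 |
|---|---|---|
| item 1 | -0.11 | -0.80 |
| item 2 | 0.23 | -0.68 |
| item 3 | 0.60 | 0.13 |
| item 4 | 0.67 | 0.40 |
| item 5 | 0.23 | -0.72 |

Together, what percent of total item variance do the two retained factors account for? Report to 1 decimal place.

54.5%

Communalities: 0.6521, 0.5153, 0.3769, 0.6089, 0.5713; Σh² = 2.7245.
Total variance with 5 standardized items is 5, so the solution explains 2.7245/5 = 0.5449 = 54.49%.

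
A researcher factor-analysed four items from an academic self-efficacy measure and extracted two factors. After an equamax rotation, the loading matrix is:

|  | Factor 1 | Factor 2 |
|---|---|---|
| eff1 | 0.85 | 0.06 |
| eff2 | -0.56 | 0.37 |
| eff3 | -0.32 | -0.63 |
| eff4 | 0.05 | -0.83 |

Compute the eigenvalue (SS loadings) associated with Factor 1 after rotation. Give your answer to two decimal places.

SS loadings for Factor 1 = 0.85² + (-0.56)² + (-0.32)² + 0.05² = 0.7225 + 0.3136 + 0.1024 + 0.0025 = 1.1410

1.14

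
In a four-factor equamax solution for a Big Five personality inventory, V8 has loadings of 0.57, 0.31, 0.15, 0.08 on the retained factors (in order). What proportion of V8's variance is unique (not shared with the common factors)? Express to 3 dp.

h² = 0.57² + 0.31² + 0.15² + 0.08² = 0.3249 + 0.0961 + 0.0225 + 0.0064 = 0.4499
Uniqueness u² = 1 − h² = 1 − 0.4499 = 0.5501

0.550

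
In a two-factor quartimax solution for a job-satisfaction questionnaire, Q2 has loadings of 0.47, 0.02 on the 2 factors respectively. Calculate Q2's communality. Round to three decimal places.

h² = 0.47² + 0.02² = 0.2209 + 0.0004 = 0.2213

0.221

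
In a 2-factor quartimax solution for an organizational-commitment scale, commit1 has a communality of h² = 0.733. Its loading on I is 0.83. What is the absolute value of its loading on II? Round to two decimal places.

0.21

Under orthogonal rotation h² = Σλ², so λ_II² = h² − (0.6889) = 0.733 − 0.6889 = 0.0441.
|λ| = √0.0441 = 0.2100.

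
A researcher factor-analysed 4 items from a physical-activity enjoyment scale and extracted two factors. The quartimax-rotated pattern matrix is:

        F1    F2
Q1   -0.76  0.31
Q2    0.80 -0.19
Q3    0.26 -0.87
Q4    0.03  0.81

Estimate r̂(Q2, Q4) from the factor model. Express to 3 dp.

-0.130

r̂ = Σ λ_i·λ_j across factors = (0.80)(0.03) + (-0.19)(0.81)
  = +0.0240 -0.1539 = -0.1299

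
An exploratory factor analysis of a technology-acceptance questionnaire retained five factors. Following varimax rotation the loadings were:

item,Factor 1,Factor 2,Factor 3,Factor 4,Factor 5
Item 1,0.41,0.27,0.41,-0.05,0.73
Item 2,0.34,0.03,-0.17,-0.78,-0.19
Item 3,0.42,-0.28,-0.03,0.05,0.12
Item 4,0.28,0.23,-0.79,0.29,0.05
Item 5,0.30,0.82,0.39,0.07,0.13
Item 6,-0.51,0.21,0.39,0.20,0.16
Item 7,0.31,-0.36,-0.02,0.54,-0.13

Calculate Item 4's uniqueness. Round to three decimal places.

h² = 0.28² + 0.23² + (-0.79)² + 0.29² + 0.05² = 0.0784 + 0.0529 + 0.6241 + 0.0841 + 0.0025 = 0.8420
Uniqueness u² = 1 − h² = 1 − 0.8420 = 0.1580

0.158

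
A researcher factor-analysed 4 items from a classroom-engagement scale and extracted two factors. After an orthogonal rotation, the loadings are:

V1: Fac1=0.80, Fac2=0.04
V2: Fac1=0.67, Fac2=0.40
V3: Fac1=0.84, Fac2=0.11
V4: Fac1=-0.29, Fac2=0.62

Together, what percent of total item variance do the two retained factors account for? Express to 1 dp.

60.9%

Communalities: 0.6416, 0.6089, 0.7177, 0.4685; Σh² = 2.4367.
Total variance with 4 standardized items is 4, so the solution explains 2.4367/4 = 0.6092 = 60.92%.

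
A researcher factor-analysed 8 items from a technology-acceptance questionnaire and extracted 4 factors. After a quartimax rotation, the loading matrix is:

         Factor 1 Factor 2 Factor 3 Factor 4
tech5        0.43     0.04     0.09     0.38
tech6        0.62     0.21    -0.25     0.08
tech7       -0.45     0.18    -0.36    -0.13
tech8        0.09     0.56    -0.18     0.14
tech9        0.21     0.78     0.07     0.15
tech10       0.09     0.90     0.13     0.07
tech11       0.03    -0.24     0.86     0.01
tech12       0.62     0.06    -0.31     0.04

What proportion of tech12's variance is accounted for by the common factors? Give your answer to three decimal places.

h² = 0.62² + 0.06² + (-0.31)² + 0.04² = 0.3844 + 0.0036 + 0.0961 + 0.0016 = 0.4857

0.486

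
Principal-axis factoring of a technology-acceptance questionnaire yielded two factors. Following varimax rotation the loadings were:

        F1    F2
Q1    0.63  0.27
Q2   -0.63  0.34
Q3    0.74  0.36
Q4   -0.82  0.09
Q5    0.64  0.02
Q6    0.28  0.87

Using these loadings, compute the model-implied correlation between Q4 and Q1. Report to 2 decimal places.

r̂ = Σ λ_i·λ_j across factors = (-0.82)(0.63) + (0.09)(0.27)
  = -0.5166 +0.0243 = -0.4923

-0.49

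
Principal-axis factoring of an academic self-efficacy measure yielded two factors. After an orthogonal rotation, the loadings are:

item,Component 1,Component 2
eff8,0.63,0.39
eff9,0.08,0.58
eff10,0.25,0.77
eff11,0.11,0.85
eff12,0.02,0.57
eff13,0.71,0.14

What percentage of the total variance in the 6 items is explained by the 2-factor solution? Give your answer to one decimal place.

SS loadings by factor: 0.9824, 2.1484; total = 3.1308.
Total variance with 6 standardized items is 6, so the solution explains 3.1308/6 = 0.5218 = 52.18%.

52.2%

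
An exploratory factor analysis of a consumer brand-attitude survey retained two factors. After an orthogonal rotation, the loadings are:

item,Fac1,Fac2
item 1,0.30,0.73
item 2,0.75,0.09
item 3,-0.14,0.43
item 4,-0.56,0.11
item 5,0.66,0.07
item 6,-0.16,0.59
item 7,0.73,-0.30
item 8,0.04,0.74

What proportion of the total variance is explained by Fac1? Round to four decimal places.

SS loadings for Fac1 = 0.30² + 0.75² + (-0.14)² + (-0.56)² + 0.66² + (-0.16)² + 0.73² + 0.04² = 1.9814
Proportion of variance = 1.9814 / 8 = 0.2477.

0.2477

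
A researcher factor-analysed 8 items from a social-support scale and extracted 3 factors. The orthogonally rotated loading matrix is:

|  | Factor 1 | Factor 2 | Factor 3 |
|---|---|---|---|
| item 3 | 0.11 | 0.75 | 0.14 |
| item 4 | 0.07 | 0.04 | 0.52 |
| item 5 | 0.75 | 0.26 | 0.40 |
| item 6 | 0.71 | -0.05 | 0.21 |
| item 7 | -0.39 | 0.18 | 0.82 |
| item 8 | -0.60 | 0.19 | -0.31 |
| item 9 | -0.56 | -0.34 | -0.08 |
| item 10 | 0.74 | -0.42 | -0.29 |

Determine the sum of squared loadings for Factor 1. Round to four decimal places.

SS loadings for Factor 1 = 0.11² + 0.07² + 0.75² + 0.71² + (-0.39)² + (-0.60)² + (-0.56)² + 0.74² = 0.0121 + 0.0049 + 0.5625 + 0.5041 + 0.1521 + 0.3600 + 0.3136 + 0.5476 = 2.4569

2.4569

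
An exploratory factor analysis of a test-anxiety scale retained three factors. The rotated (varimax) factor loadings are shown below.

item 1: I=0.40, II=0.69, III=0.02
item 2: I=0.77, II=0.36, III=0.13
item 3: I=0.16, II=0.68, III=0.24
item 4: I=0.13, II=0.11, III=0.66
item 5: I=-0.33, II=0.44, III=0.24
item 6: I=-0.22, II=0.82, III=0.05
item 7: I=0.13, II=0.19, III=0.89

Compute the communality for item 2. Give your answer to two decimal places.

0.74

h² = 0.77² + 0.36² + 0.13² = 0.5929 + 0.1296 + 0.0169 = 0.7394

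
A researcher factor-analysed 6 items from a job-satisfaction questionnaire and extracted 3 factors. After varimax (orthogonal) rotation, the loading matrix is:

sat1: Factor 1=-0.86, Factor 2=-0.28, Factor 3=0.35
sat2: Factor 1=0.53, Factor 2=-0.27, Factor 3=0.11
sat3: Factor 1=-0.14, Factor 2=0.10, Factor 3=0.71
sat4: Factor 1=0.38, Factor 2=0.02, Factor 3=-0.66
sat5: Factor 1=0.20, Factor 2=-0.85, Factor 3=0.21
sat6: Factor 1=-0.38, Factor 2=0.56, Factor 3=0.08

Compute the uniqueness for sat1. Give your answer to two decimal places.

h² = (-0.86)² + (-0.28)² + 0.35² = 0.7396 + 0.0784 + 0.1225 = 0.9405
Uniqueness u² = 1 − h² = 1 − 0.9405 = 0.0595

0.06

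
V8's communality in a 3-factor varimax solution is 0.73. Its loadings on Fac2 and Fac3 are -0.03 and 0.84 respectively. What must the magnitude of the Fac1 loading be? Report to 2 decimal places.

Under orthogonal rotation h² = Σλ², so λ_Fac1² = h² − (0.7065) = 0.73 − 0.7065 = 0.0235.
|λ| = √0.0235 = 0.1533.

0.15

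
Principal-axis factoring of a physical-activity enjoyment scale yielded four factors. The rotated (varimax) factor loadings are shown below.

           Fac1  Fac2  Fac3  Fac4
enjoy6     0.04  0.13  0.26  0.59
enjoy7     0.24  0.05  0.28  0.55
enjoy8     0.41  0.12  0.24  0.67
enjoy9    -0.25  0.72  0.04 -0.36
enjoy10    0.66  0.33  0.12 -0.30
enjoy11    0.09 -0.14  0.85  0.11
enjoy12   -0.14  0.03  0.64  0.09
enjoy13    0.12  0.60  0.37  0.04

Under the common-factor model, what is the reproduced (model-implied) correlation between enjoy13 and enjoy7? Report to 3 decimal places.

0.184

r̂ = Σ λ_i·λ_j across factors = (0.12)(0.24) + (0.60)(0.05) + (0.37)(0.28) + (0.04)(0.55)
  = +0.0288 +0.0300 +0.1036 +0.0220 = 0.1844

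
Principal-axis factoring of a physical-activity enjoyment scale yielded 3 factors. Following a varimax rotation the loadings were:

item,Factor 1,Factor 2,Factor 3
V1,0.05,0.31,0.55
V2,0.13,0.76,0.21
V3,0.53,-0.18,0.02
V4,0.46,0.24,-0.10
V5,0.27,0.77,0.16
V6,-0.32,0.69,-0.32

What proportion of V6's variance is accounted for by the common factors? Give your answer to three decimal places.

h² = (-0.32)² + 0.69² + (-0.32)² = 0.1024 + 0.4761 + 0.1024 = 0.6809

0.681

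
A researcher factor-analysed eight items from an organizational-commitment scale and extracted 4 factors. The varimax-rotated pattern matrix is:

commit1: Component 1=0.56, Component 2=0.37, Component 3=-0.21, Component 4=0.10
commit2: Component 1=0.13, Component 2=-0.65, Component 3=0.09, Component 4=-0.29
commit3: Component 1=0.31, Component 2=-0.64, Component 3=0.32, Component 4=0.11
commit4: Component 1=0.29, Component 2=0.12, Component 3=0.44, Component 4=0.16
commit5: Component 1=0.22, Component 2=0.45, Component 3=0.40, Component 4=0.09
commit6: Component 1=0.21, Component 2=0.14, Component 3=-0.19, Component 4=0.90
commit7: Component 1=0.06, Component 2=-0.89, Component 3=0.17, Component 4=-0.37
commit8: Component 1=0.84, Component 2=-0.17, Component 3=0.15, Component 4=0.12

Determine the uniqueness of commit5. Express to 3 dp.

0.581

h² = 0.22² + 0.45² + 0.40² + 0.09² = 0.0484 + 0.2025 + 0.1600 + 0.0081 = 0.4190
Uniqueness u² = 1 − h² = 1 − 0.4190 = 0.5810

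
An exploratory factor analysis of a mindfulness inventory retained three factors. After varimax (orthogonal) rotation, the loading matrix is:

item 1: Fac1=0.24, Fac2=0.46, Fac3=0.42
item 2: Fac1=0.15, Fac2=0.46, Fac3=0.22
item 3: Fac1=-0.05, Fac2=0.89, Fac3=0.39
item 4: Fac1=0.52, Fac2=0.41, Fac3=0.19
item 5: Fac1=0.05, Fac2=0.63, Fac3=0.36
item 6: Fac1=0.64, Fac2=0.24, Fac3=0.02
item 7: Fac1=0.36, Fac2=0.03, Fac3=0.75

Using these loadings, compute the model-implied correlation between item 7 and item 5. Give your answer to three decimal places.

r̂ = Σ λ_i·λ_j across factors = (0.36)(0.05) + (0.03)(0.63) + (0.75)(0.36)
  = +0.0180 +0.0189 +0.2700 = 0.3069

0.307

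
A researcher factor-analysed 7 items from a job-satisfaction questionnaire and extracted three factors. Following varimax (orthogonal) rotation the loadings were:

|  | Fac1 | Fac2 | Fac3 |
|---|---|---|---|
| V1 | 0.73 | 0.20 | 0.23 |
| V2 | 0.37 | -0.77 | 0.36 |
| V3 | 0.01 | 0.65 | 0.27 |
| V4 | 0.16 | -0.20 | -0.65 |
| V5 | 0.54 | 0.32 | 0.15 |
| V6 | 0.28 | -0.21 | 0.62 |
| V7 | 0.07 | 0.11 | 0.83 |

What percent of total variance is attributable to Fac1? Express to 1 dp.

SS loadings for Fac1 = 0.73² + 0.37² + 0.01² + 0.16² + 0.54² + 0.28² + 0.07² = 1.0704
With 7 standardized items, total variance = 7. Proportion = 1.0704/7 = 0.1529 → 15.29%.

15.3%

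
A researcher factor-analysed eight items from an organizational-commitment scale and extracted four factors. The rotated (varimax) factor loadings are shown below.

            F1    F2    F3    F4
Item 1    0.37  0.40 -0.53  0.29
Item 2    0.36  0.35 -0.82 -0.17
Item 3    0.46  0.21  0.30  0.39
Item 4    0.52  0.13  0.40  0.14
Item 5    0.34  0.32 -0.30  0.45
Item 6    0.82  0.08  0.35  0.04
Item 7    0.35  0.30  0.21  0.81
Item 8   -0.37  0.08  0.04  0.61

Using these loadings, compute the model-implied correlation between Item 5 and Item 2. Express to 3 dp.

r̂ = Σ λ_i·λ_j across factors = (0.34)(0.36) + (0.32)(0.35) + (-0.30)(-0.82) + (0.45)(-0.17)
  = +0.1224 +0.1120 +0.2460 -0.0765 = 0.4039

0.404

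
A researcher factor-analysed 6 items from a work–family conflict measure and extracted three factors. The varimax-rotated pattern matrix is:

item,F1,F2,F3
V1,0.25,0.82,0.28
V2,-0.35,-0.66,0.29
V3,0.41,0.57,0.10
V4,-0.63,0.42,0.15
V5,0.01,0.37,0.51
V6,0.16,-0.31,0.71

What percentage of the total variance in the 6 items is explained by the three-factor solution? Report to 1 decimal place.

59.6%

SS loadings by factor: 0.7757, 1.8423, 0.9592; total = 3.5772.
Total variance with 6 standardized items is 6, so the solution explains 3.5772/6 = 0.5962 = 59.62%.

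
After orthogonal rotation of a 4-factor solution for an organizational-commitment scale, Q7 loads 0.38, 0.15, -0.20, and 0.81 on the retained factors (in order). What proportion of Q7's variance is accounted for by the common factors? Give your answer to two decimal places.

0.86

h² = 0.38² + 0.15² + (-0.20)² + 0.81² = 0.1444 + 0.0225 + 0.0400 + 0.6561 = 0.8630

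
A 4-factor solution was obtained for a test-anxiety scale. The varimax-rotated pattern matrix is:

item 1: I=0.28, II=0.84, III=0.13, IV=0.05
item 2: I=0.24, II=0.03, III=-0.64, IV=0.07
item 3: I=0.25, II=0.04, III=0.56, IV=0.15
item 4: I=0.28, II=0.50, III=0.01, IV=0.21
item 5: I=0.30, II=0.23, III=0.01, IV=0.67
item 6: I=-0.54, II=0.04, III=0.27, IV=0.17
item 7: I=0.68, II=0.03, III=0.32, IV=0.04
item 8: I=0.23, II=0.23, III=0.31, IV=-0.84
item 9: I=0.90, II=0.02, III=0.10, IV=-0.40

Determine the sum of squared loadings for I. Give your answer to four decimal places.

1.9838

SS loadings for I = 0.28² + 0.24² + 0.25² + 0.28² + 0.30² + (-0.54)² + 0.68² + 0.23² + 0.90² = 0.0784 + 0.0576 + 0.0625 + 0.0784 + 0.0900 + 0.2916 + 0.4624 + 0.0529 + 0.8100 = 1.9838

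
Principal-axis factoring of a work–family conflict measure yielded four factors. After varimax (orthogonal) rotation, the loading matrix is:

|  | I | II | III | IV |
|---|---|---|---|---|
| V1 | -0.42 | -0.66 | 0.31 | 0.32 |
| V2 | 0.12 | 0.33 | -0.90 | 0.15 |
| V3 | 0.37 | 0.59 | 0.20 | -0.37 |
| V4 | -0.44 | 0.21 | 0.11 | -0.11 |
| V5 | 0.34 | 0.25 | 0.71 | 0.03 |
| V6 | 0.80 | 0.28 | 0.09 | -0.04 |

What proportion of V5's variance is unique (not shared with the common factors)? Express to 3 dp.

0.317

h² = 0.34² + 0.25² + 0.71² + 0.03² = 0.1156 + 0.0625 + 0.5041 + 0.0009 = 0.6831
Uniqueness u² = 1 − h² = 1 − 0.6831 = 0.3169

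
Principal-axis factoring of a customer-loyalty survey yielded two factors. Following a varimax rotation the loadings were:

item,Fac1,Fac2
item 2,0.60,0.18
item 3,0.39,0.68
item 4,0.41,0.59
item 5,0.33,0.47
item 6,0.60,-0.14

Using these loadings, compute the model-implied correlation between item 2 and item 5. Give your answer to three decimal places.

0.283

r̂ = Σ λ_i·λ_j across factors = (0.60)(0.33) + (0.18)(0.47)
  = +0.1980 +0.0846 = 0.2826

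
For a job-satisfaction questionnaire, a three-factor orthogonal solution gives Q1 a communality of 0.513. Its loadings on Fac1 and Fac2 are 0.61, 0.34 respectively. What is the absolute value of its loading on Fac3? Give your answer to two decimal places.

0.16

Under orthogonal rotation h² = Σλ², so λ_Fac3² = h² − (0.4877) = 0.513 − 0.4877 = 0.0253.
|λ| = √0.0253 = 0.1591.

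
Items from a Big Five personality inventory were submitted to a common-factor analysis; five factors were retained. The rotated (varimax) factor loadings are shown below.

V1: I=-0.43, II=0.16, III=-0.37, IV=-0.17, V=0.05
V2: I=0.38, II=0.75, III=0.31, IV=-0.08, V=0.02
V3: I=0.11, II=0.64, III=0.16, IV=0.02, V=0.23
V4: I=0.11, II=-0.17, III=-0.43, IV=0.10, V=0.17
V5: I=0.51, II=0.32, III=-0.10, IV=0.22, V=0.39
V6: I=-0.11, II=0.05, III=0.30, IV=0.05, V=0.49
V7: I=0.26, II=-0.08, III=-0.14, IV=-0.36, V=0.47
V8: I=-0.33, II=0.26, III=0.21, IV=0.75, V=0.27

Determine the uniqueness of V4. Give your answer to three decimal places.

0.735

h² = 0.11² + (-0.17)² + (-0.43)² + 0.10² + 0.17² = 0.0121 + 0.0289 + 0.1849 + 0.0100 + 0.0289 = 0.2648
Uniqueness u² = 1 − h² = 1 − 0.2648 = 0.7352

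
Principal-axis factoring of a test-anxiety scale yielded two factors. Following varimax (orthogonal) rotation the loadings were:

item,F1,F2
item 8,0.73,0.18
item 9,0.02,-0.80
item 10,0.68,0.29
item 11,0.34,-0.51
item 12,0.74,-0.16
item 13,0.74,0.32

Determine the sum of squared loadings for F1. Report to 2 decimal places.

SS loadings for F1 = 0.73² + 0.02² + 0.68² + 0.34² + 0.74² + 0.74² = 0.5329 + 0.0004 + 0.4624 + 0.1156 + 0.5476 + 0.5476 = 2.2065

2.21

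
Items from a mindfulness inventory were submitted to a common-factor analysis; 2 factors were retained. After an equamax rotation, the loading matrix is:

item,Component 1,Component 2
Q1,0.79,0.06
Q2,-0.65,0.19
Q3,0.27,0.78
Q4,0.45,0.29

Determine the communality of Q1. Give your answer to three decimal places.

h² = 0.79² + 0.06² = 0.6241 + 0.0036 = 0.6277

0.628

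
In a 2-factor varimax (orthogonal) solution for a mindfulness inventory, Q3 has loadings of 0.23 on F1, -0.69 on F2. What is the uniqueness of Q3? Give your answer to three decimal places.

0.471

h² = 0.23² + (-0.69)² = 0.0529 + 0.4761 = 0.5290
Uniqueness u² = 1 − h² = 1 − 0.5290 = 0.4710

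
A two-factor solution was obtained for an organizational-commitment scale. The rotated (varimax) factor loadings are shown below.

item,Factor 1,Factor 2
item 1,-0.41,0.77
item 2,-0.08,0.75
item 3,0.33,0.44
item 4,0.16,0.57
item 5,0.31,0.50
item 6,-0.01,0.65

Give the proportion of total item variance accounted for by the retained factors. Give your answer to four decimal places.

0.4586

Communalities: 0.7610, 0.5689, 0.3025, 0.3505, 0.3461, 0.4226; Σh² = 2.7516.
Total variance with 6 standardized items is 6, so the solution explains 2.7516/6 = 0.4586.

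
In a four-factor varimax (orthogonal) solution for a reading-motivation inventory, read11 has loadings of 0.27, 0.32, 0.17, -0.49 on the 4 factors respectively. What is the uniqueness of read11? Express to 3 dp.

h² = 0.27² + 0.32² + 0.17² + (-0.49)² = 0.0729 + 0.1024 + 0.0289 + 0.2401 = 0.4443
Uniqueness u² = 1 − h² = 1 − 0.4443 = 0.5557

0.556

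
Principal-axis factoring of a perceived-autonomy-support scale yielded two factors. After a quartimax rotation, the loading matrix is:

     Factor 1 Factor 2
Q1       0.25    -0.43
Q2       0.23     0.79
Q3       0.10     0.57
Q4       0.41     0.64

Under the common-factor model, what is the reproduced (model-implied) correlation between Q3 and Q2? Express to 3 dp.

0.473

r̂ = Σ λ_i·λ_j across factors = (0.10)(0.23) + (0.57)(0.79)
  = +0.0230 +0.4503 = 0.4733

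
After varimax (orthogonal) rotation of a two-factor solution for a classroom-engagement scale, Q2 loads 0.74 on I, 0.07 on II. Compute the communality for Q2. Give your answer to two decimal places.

h² = 0.74² + 0.07² = 0.5476 + 0.0049 = 0.5525

0.55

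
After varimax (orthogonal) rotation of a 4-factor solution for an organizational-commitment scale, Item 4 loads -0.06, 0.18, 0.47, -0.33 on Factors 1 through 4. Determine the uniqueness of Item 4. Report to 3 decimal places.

h² = (-0.06)² + 0.18² + 0.47² + (-0.33)² = 0.0036 + 0.0324 + 0.2209 + 0.1089 = 0.3658
Uniqueness u² = 1 − h² = 1 − 0.3658 = 0.6342

0.634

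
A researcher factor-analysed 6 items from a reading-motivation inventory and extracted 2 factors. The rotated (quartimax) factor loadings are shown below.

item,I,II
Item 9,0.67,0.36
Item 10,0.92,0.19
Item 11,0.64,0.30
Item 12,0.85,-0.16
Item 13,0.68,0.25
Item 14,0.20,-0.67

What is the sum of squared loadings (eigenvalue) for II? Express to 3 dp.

0.793

SS loadings for II = 0.36² + 0.19² + 0.30² + (-0.16)² + 0.25² + (-0.67)² = 0.1296 + 0.0361 + 0.0900 + 0.0256 + 0.0625 + 0.4489 = 0.7927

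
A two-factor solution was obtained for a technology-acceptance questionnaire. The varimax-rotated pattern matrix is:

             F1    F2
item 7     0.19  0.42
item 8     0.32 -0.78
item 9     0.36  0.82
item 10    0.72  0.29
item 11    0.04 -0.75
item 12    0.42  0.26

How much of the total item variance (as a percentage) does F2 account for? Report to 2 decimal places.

36.19%

SS loadings for F2 = 0.42² + (-0.78)² + 0.82² + 0.29² + (-0.75)² + 0.26² = 2.1714
With 6 standardized items, total variance = 6. Proportion = 2.1714/6 = 0.3619 → 36.19%.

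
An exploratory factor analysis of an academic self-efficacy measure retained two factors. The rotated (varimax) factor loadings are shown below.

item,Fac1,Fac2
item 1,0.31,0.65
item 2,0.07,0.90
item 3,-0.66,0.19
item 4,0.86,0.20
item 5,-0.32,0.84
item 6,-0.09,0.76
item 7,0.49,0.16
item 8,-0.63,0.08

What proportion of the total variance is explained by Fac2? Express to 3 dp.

0.328

SS loadings for Fac2 = 0.65² + 0.90² + 0.19² + 0.20² + 0.84² + 0.76² + 0.16² + 0.08² = 2.6238
Proportion of variance = 2.6238 / 8 = 0.3280.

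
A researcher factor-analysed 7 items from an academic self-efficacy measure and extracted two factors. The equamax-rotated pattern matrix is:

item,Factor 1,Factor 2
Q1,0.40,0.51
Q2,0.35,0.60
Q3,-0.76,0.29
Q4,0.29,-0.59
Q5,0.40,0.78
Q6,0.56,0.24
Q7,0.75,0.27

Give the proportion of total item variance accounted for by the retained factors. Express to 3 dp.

SS loadings by factor: 1.9803, 1.7912; total = 3.7715.
Total variance with 7 standardized items is 7, so the solution explains 3.7715/7 = 0.5388.

0.539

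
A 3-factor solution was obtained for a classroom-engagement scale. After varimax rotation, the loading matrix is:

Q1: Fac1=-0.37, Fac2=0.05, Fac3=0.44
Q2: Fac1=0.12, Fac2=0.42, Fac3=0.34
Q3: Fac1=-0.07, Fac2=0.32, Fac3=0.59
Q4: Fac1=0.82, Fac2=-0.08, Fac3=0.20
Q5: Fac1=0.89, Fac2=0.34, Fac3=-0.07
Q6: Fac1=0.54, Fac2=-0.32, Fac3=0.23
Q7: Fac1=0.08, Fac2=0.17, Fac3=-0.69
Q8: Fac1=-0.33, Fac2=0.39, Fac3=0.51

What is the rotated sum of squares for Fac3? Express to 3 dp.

1.491

SS loadings for Fac3 = 0.44² + 0.34² + 0.59² + 0.20² + (-0.07)² + 0.23² + (-0.69)² + 0.51² = 0.1936 + 0.1156 + 0.3481 + 0.0400 + 0.0049 + 0.0529 + 0.4761 + 0.2601 = 1.4913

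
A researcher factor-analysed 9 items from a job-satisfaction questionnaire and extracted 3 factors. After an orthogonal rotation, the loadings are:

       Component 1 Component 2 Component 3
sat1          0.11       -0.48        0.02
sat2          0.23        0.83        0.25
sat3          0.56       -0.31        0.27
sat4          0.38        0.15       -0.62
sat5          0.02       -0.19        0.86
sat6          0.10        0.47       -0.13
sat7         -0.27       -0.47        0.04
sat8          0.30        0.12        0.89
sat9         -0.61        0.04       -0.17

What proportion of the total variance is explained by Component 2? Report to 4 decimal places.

0.1702

SS loadings for Component 2 = (-0.48)² + 0.83² + (-0.31)² + 0.15² + (-0.19)² + 0.47² + (-0.47)² + 0.12² + 0.04² = 1.5318
Proportion of variance = 1.5318 / 9 = 0.1702.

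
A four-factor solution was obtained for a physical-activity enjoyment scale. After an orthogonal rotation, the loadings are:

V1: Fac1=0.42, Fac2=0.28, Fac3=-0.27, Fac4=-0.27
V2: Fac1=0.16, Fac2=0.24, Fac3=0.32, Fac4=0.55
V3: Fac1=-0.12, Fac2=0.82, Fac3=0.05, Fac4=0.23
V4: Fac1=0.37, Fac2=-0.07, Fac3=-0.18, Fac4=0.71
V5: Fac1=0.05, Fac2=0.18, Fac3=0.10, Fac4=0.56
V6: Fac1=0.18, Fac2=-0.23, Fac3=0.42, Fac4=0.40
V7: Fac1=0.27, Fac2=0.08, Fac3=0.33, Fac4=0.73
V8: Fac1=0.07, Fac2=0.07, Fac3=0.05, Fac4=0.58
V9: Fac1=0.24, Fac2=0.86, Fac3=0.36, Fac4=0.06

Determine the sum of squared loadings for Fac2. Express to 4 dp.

SS loadings for Fac2 = 0.28² + 0.24² + 0.82² + (-0.07)² + 0.18² + (-0.23)² + 0.08² + 0.07² + 0.86² = 0.0784 + 0.0576 + 0.6724 + 0.0049 + 0.0324 + 0.0529 + 0.0064 + 0.0049 + 0.7396 = 1.6495

1.6495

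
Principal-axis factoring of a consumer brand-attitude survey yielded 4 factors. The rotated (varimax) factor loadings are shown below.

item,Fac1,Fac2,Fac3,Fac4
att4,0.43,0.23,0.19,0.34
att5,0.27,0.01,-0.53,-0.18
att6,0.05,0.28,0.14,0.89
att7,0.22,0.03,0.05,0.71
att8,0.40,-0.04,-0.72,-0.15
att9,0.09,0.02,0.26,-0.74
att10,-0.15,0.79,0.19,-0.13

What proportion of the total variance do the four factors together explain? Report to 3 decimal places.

SS loadings by factor: 0.4993, 0.7584, 0.9612, 2.0312; total = 4.2501.
Total variance with 7 standardized items is 7, so the solution explains 4.2501/7 = 0.6072.

0.607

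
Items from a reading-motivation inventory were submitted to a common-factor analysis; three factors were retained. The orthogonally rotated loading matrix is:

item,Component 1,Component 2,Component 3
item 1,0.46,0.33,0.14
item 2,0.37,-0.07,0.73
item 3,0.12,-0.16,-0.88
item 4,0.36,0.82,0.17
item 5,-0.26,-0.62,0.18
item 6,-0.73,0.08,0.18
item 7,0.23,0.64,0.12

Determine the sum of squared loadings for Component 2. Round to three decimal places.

1.612

SS loadings for Component 2 = 0.33² + (-0.07)² + (-0.16)² + 0.82² + (-0.62)² + 0.08² + 0.64² = 0.1089 + 0.0049 + 0.0256 + 0.6724 + 0.3844 + 0.0064 + 0.4096 = 1.6122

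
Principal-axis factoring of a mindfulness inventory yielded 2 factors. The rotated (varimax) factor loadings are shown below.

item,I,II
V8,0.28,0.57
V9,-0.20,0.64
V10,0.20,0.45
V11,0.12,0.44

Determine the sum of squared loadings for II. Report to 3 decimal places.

1.131

SS loadings for II = 0.57² + 0.64² + 0.45² + 0.44² = 0.3249 + 0.4096 + 0.2025 + 0.1936 = 1.1306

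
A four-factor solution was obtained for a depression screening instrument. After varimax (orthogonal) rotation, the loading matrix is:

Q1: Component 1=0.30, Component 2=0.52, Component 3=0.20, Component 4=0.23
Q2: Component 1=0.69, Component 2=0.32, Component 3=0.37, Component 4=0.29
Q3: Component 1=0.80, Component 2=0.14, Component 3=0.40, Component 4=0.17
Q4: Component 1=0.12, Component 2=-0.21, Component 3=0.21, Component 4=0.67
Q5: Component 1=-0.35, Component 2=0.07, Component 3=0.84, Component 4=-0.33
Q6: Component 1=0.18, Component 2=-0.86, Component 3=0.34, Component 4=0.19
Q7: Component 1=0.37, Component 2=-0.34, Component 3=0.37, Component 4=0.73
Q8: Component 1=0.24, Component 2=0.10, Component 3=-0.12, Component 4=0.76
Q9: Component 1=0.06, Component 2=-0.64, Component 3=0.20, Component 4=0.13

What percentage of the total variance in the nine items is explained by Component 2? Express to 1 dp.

19.1%

SS loadings for Component 2 = 0.52² + 0.32² + 0.14² + (-0.21)² + 0.07² + (-0.86)² + (-0.34)² + 0.10² + (-0.64)² = 1.7162
With 9 standardized items, total variance = 9. Proportion = 1.7162/9 = 0.1907 → 19.07%.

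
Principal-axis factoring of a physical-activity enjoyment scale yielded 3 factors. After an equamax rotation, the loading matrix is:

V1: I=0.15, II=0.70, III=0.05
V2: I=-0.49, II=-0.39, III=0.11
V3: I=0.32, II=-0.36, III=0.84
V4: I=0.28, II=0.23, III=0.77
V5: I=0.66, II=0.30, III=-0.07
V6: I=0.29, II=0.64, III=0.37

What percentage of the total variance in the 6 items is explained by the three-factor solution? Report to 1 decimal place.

62.4%

Communalities: 0.5150, 0.4043, 0.9376, 0.7242, 0.5305, 0.6306; Σh² = 3.7422.
Total variance with 6 standardized items is 6, so the solution explains 3.7422/6 = 0.6237 = 62.37%.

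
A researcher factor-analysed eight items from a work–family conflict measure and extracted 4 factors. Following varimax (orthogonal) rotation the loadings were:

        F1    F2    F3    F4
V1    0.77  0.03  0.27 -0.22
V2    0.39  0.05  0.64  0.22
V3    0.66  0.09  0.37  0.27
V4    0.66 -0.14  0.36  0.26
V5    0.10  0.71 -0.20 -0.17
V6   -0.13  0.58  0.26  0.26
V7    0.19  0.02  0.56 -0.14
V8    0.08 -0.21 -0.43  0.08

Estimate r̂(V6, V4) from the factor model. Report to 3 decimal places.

-0.006

r̂ = Σ λ_i·λ_j across factors = (-0.13)(0.66) + (0.58)(-0.14) + (0.26)(0.36) + (0.26)(0.26)
  = -0.0858 -0.0812 +0.0936 +0.0676 = -0.0058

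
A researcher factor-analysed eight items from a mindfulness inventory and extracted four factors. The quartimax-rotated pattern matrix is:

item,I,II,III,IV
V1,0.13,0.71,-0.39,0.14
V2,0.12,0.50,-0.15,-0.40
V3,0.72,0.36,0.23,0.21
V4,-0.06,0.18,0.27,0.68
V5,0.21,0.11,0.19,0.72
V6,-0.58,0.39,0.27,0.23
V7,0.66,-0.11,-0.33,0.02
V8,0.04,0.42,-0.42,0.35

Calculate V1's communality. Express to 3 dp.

0.693

h² = 0.13² + 0.71² + (-0.39)² + 0.14² = 0.0169 + 0.5041 + 0.1521 + 0.0196 = 0.6927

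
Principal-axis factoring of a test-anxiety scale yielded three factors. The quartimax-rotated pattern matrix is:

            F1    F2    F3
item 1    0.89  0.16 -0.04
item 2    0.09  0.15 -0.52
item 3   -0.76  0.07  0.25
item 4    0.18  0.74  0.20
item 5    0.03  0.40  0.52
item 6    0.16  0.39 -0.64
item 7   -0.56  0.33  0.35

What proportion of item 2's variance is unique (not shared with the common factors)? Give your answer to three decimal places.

0.699

h² = 0.09² + 0.15² + (-0.52)² = 0.0081 + 0.0225 + 0.2704 = 0.3010
Uniqueness u² = 1 − h² = 1 − 0.3010 = 0.6990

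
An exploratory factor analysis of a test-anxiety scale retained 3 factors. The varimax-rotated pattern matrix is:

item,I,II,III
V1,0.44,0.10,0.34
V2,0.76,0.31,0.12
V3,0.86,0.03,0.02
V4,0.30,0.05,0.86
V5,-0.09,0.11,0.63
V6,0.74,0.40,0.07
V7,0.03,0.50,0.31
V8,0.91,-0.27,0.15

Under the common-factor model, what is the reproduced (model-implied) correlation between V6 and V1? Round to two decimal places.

r̂ = Σ λ_i·λ_j across factors = (0.74)(0.44) + (0.40)(0.10) + (0.07)(0.34)
  = +0.3256 +0.0400 +0.0238 = 0.3894

0.39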